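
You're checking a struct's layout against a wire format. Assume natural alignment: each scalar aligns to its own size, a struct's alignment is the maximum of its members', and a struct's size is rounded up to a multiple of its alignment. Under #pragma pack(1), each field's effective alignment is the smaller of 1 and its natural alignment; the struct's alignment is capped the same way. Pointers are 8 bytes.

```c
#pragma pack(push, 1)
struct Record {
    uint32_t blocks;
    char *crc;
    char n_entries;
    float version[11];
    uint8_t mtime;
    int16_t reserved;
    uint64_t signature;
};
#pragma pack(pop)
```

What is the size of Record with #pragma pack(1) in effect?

68

blocks at 0 (size 4, align 1) → ends 4
crc at 4 (size 8, align 1) → ends 12
n_entries at 12 (size 1, align 1) → ends 13
version at 13 (size 44, align 1) → ends 57
mtime at 57 (size 1, align 1) → ends 58
reserved at 58 (size 2, align 1) → ends 60
signature at 60 (size 8, align 1) → ends 68
total 68 bytes, alignment 1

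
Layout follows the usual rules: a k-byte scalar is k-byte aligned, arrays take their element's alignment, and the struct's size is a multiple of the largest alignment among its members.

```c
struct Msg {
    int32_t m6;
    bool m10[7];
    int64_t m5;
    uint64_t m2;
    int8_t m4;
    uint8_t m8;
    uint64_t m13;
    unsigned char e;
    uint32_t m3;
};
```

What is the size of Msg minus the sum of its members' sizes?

@0: m6 [4B, align 4] → 4
@4: m10 [7B, align 1] → 11
+5 pad (align 8)
@16: m5 [8B, align 8] → 24
@24: m2 [8B, align 8] → 32
@32: m4 [1B, align 1] → 33
@33: m8 [1B, align 1] → 34
+6 pad (align 8)
@40: m13 [8B, align 8] → 48
@48: e [1B, align 1] → 49
+3 pad (align 4)
@52: m3 [4B, align 4] → 56
size 56, align 8
data bytes 42, size 56 → padding 14

14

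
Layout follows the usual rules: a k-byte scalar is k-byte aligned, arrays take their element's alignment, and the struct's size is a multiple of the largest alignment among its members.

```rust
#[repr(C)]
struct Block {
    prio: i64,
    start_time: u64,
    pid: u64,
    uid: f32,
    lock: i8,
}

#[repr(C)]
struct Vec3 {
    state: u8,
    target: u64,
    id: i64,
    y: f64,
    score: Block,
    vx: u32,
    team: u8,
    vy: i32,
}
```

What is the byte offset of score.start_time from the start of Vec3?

40

Block: 0..8  prio  (8B, 8-aligned); 8..16  start_time  (8B, 8-aligned); 16..24  pid  (8B, 8-aligned); 24..28  uid  (4B, 4-aligned); 28..29  lock  (1B, 1-aligned); 29..32  -- tail padding (3B); sizeof = 32, alignof = 8
0..1  state  (1B, 1-aligned)
1..8  -- padding (7B)
8..16  target  (8B, 8-aligned)
16..24  id  (8B, 8-aligned)
24..32  y  (8B, 8-aligned)
32..64  score  (32B, 8-aligned)
within Block: start_time at 8
32 + 8 = 40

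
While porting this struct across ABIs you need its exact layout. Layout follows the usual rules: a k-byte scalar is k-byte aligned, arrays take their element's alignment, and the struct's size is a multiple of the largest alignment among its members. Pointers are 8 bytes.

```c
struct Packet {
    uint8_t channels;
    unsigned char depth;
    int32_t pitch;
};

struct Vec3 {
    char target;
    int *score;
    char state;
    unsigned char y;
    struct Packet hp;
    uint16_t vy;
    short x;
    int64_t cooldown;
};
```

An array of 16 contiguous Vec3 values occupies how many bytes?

640

Packet: channels at 0 (size 1, align 1) → ends 1; depth at 1 (size 1, align 1) → ends 2; pad 2 to align 4 for pitch; pitch at 4 (size 4, align 4) → ends 8; total 8 bytes, alignment 4
target at 0 (size 1, align 1) → ends 1
pad 7 to align 8 for score
score at 8 (size 8, align 8) → ends 16
state at 16 (size 1, align 1) → ends 17
y at 17 (size 1, align 1) → ends 18
pad 2 to align 4 for hp
hp at 20 (size 8, align 4) → ends 28
vy at 28 (size 2, align 2) → ends 30
x at 30 (size 2, align 2) → ends 32
cooldown at 32 (size 8, align 8) → ends 40
total 40 bytes, alignment 8
array of 16: 16 × 40 = 640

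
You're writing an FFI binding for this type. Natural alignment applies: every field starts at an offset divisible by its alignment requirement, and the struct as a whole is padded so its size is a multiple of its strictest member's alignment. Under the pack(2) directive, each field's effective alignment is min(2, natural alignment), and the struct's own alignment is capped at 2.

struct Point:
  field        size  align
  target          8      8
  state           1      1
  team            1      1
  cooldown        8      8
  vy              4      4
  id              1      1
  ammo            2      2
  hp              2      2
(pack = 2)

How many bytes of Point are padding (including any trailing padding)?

target at 0 (size 8, align 2) → ends 8
state at 8 (size 1, align 1) → ends 9
team at 9 (size 1, align 1) → ends 10
cooldown at 10 (size 8, align 2) → ends 18
vy at 18 (size 4, align 2) → ends 22
id at 22 (size 1, align 1) → ends 23
pad 1 to align 2 for ammo
ammo at 24 (size 2, align 2) → ends 26
hp at 26 (size 2, align 2) → ends 28
total 28 bytes, alignment 2
data bytes 27, size 28 → padding 1

1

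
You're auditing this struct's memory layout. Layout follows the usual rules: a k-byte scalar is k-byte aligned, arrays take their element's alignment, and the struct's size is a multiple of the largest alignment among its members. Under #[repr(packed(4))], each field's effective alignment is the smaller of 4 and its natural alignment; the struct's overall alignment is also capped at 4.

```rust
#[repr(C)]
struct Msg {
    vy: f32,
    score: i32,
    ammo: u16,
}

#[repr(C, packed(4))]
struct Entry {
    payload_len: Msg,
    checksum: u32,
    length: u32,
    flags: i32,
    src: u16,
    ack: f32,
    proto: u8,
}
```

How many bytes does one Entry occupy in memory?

36 bytes

Msg: @0: vy [4B, align 4] → 4; @4: score [4B, align 4] → 8; @8: ammo [2B, align 2] → 10; +2 tail pad (align 4); size 12, align 4
@0: payload_len [12B, align 4] → 12
@12: checksum [4B, align 4] → 16
@16: length [4B, align 4] → 20
@20: flags [4B, align 4] → 24
@24: src [2B, align 2] → 26
+2 pad (align 4)
@28: ack [4B, align 4] → 32
@32: proto [1B, align 1] → 33
+3 tail pad (align 4)
size 36, align 4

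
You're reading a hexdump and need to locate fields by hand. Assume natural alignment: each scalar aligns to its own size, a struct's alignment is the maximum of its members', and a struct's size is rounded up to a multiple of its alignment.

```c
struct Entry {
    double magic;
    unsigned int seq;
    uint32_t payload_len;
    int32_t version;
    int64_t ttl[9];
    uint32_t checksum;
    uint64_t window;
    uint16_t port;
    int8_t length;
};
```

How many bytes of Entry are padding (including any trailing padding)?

magic at 0 (size 8, align 8) → ends 8
seq at 8 (size 4, align 4) → ends 12
payload_len at 12 (size 4, align 4) → ends 16
version at 16 (size 4, align 4) → ends 20
pad 4 to align 8 for ttl
ttl at 24 (size 72, align 8) → ends 96
checksum at 96 (size 4, align 4) → ends 100
pad 4 to align 8 for window
window at 104 (size 8, align 8) → ends 112
port at 112 (size 2, align 2) → ends 114
length at 114 (size 1, align 1) → ends 115
tail pad 5 to reach multiple of 8
total 120 bytes, alignment 8
data bytes 107, size 120 → padding 13

13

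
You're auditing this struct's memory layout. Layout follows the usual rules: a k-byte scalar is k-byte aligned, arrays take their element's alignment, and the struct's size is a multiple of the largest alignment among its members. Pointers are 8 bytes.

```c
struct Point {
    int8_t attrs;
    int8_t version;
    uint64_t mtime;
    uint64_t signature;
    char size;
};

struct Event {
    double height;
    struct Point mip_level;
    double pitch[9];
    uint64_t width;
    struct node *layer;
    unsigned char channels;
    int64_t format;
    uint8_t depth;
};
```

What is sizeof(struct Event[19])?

2888

Point: attrs at 0 (size 1, align 1) → ends 1; version at 1 (size 1, align 1) → ends 2; pad 6 to align 8 for mtime; mtime at 8 (size 8, align 8) → ends 16; signature at 16 (size 8, align 8) → ends 24; size at 24 (size 1, align 1) → ends 25; tail pad 7 to reach multiple of 8; total 32 bytes, alignment 8
height at 0 (size 8, align 8) → ends 8
mip_level at 8 (size 32, align 8) → ends 40
pitch at 40 (size 72, align 8) → ends 112
width at 112 (size 8, align 8) → ends 120
layer at 120 (size 8, align 8) → ends 128
channels at 128 (size 1, align 1) → ends 129
pad 7 to align 8 for format
format at 136 (size 8, align 8) → ends 144
depth at 144 (size 1, align 1) → ends 145
tail pad 7 to reach multiple of 8
total 152 bytes, alignment 8
array of 19: 19 × 152 = 2888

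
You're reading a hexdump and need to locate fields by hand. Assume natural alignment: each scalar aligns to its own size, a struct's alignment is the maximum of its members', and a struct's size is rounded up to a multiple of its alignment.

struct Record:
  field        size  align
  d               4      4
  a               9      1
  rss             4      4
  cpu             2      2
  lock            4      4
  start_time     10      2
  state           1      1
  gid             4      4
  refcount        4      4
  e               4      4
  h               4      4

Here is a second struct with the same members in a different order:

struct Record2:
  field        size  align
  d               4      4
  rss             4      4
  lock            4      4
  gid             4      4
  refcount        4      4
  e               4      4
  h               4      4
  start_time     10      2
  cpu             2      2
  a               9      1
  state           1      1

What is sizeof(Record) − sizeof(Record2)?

0..4  d  (4B, 4-aligned)
4..13  a  (9B, 1-aligned)
13..16  -- padding (3B)
16..20  rss  (4B, 4-aligned)
20..22  cpu  (2B, 2-aligned)
22..24  -- padding (2B)
24..28  lock  (4B, 4-aligned)
28..38  start_time  (10B, 2-aligned)
38..39  state  (1B, 1-aligned)
39..40  -- padding (1B)
40..44  gid  (4B, 4-aligned)
44..48  refcount  (4B, 4-aligned)
48..52  e  (4B, 4-aligned)
52..56  h  (4B, 4-aligned)
sizeof = 56, alignof = 4
— Record2 —
0..4  d  (4B, 4-aligned)
4..8  rss  (4B, 4-aligned)
8..12  lock  (4B, 4-aligned)
12..16  gid  (4B, 4-aligned)
16..20  refcount  (4B, 4-aligned)
20..24  e  (4B, 4-aligned)
24..28  h  (4B, 4-aligned)
28..38  start_time  (10B, 2-aligned)
38..40  cpu  (2B, 2-aligned)
40..49  a  (9B, 1-aligned)
49..50  state  (1B, 1-aligned)
50..52  -- tail padding (2B)
sizeof = 52, alignof = 4
56 − 52 = 4

4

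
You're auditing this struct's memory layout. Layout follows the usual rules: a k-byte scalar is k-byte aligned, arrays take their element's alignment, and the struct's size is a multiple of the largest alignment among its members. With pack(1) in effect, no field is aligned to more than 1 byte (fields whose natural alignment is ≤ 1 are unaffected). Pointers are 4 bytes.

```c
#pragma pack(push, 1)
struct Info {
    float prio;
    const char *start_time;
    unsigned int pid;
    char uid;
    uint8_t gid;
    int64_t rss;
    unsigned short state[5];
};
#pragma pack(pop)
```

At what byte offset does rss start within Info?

@0: prio [4B, align 1] → 4
@4: start_time [4B, align 1] → 8
@8: pid [4B, align 1] → 12
@12: uid [1B, align 1] → 13
@13: gid [1B, align 1] → 14
@14: rss [8B, align 1] → 22

14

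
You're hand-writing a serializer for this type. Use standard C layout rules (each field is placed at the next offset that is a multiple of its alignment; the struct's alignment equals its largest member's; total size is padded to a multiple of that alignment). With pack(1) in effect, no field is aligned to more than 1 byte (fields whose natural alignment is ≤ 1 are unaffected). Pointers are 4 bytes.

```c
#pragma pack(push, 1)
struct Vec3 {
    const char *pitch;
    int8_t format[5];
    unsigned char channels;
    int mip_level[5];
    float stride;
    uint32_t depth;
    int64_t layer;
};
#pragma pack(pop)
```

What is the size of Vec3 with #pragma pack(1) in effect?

46

pitch at 0 (size 4, align 1) → ends 4
format at 4 (size 5, align 1) → ends 9
channels at 9 (size 1, align 1) → ends 10
mip_level at 10 (size 20, align 1) → ends 30
stride at 30 (size 4, align 1) → ends 34
depth at 34 (size 4, align 1) → ends 38
layer at 38 (size 8, align 1) → ends 46
total 46 bytes, alignment 1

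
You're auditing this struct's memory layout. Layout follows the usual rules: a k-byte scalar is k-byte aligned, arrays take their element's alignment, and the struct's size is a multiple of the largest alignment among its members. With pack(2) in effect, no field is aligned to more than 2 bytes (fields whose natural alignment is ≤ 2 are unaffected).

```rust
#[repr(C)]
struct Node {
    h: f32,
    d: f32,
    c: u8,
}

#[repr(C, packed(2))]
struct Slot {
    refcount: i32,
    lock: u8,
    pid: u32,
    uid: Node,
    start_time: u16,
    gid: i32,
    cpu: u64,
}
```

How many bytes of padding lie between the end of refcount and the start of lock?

Node: @0: h [4B, align 4] → 4; @4: d [4B, align 4] → 8; @8: c [1B, align 1] → 9; +3 tail pad (align 4); size 12, align 4
@0: refcount [4B, align 2] → 4
@4: lock [1B, align 1] → 5

0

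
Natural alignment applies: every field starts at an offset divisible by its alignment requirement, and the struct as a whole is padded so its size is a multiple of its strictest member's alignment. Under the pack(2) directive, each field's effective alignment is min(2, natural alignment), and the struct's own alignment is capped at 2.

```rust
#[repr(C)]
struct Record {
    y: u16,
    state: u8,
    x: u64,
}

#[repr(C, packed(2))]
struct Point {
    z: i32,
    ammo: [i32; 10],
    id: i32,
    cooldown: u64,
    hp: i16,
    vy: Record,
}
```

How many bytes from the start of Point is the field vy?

Record: 0..2  y  (2B, 2-aligned); 2..3  state  (1B, 1-aligned); 3..8  -- padding (5B); 8..16  x  (8B, 8-aligned); sizeof = 16, alignof = 8
0..4  z  (4B, 2-aligned)
4..44  ammo  (40B, 2-aligned)
44..48  id  (4B, 2-aligned)
48..56  cooldown  (8B, 2-aligned)
56..58  hp  (2B, 2-aligned)
58..74  vy  (16B, 2-aligned)

58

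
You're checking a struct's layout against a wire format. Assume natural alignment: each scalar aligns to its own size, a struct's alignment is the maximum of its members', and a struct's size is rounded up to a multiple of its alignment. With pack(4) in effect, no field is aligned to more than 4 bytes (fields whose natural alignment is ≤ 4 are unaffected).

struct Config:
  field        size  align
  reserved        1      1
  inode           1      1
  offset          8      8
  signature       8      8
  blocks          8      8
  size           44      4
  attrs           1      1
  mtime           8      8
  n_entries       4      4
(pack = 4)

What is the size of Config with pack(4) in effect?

0..1  reserved  (1B, 1-aligned)
1..2  inode  (1B, 1-aligned)
2..4  -- padding (2B)
4..12  offset  (8B, 4-aligned)
12..20  signature  (8B, 4-aligned)
20..28  blocks  (8B, 4-aligned)
28..72  size  (44B, 4-aligned)
72..73  attrs  (1B, 1-aligned)
73..76  -- padding (3B)
76..84  mtime  (8B, 4-aligned)
84..88  n_entries  (4B, 4-aligned)
sizeof = 88, alignof = 4

88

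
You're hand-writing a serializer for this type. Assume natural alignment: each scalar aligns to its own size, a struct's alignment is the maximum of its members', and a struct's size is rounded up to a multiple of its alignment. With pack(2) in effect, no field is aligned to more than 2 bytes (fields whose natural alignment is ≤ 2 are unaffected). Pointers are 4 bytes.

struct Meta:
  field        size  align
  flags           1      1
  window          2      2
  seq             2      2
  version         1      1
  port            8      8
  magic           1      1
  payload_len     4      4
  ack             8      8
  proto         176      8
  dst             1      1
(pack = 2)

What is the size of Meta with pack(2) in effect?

@0: flags [1B, align 1] → 1
+1 pad (align 2)
@2: window [2B, align 2] → 4
@4: seq [2B, align 2] → 6
@6: version [1B, align 1] → 7
+1 pad (align 2)
@8: port [8B, align 2] → 16
@16: magic [1B, align 1] → 17
+1 pad (align 2)
@18: payload_len [4B, align 2] → 22
@22: ack [8B, align 2] → 30
@30: proto [176B, align 2] → 206
@206: dst [1B, align 1] → 207
+1 tail pad (align 2)
size 208, align 2

208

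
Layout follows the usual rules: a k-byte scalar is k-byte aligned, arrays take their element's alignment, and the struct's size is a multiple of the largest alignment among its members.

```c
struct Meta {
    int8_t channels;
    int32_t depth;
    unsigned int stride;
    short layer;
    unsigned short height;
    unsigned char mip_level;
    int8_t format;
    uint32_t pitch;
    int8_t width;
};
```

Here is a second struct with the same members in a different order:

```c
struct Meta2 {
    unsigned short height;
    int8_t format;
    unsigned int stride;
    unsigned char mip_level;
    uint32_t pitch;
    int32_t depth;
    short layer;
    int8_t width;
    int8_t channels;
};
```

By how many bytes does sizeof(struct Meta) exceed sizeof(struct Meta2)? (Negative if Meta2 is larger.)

channels at 0 (size 1, align 1) → ends 1
pad 3 to align 4 for depth
depth at 4 (size 4, align 4) → ends 8
stride at 8 (size 4, align 4) → ends 12
layer at 12 (size 2, align 2) → ends 14
height at 14 (size 2, align 2) → ends 16
mip_level at 16 (size 1, align 1) → ends 17
format at 17 (size 1, align 1) → ends 18
pad 2 to align 4 for pitch
pitch at 20 (size 4, align 4) → ends 24
width at 24 (size 1, align 1) → ends 25
tail pad 3 to reach multiple of 4
total 28 bytes, alignment 4
— Meta2 —
height at 0 (size 2, align 2) → ends 2
format at 2 (size 1, align 1) → ends 3
pad 1 to align 4 for stride
stride at 4 (size 4, align 4) → ends 8
mip_level at 8 (size 1, align 1) → ends 9
pad 3 to align 4 for pitch
pitch at 12 (size 4, align 4) → ends 16
depth at 16 (size 4, align 4) → ends 20
layer at 20 (size 2, align 2) → ends 22
width at 22 (size 1, align 1) → ends 23
channels at 23 (size 1, align 1) → ends 24
total 24 bytes, alignment 4
28 − 24 = 4

4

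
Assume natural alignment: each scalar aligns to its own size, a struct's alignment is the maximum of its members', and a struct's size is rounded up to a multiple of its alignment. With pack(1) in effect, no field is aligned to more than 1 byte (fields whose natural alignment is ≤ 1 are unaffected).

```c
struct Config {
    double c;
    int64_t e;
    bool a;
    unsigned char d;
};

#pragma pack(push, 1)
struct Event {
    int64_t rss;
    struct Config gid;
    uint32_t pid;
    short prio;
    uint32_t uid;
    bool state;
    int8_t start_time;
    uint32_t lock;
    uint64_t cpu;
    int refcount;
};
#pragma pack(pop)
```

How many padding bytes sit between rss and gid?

0

Config: 0..8  c  (8B, 8-aligned); 8..16  e  (8B, 8-aligned); 16..17  a  (1B, 1-aligned); 17..18  d  (1B, 1-aligned); 18..24  -- tail padding (6B); sizeof = 24, alignof = 8
0..8  rss  (8B, 1-aligned)
8..32  gid  (24B, 1-aligned)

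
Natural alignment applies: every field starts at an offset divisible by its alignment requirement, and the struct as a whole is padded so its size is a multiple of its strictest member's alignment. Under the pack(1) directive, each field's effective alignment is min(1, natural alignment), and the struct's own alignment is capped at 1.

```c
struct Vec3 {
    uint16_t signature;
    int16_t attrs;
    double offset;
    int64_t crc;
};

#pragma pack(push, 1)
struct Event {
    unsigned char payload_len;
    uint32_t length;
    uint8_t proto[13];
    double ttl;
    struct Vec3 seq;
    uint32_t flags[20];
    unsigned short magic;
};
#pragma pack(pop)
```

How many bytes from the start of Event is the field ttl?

18

Vec3: @0: signature [2B, align 2] → 2; @2: attrs [2B, align 2] → 4; +4 pad (align 8); @8: offset [8B, align 8] → 16; @16: crc [8B, align 8] → 24; size 24, align 8
@0: payload_len [1B, align 1] → 1
@1: length [4B, align 1] → 5
@5: proto [13B, align 1] → 18
@18: ttl [8B, align 1] → 26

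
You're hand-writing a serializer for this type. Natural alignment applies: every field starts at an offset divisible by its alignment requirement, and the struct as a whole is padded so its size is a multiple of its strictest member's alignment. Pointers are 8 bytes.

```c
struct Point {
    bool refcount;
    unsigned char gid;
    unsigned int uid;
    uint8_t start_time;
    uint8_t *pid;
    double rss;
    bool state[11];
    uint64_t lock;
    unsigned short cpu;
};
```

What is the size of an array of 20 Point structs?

refcount at 0 (size 1, align 1) → ends 1
gid at 1 (size 1, align 1) → ends 2
pad 2 to align 4 for uid
uid at 4 (size 4, align 4) → ends 8
start_time at 8 (size 1, align 1) → ends 9
pad 7 to align 8 for pid
pid at 16 (size 8, align 8) → ends 24
rss at 24 (size 8, align 8) → ends 32
state at 32 (size 11, align 1) → ends 43
pad 5 to align 8 for lock
lock at 48 (size 8, align 8) → ends 56
cpu at 56 (size 2, align 2) → ends 58
tail pad 6 to reach multiple of 8
total 64 bytes, alignment 8
array of 20: 20 × 64 = 1280

1280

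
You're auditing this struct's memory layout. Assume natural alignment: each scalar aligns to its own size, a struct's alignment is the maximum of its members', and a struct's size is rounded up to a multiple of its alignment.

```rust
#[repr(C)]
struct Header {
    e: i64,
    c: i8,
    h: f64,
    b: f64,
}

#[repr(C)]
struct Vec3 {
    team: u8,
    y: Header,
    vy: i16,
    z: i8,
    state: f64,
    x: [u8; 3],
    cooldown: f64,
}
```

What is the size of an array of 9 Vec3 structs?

648

Header: @0: e [8B, align 8] → 8; @8: c [1B, align 1] → 9; +7 pad (align 8); @16: h [8B, align 8] → 24; @24: b [8B, align 8] → 32; size 32, align 8
@0: team [1B, align 1] → 1
+7 pad (align 8)
@8: y [32B, align 8] → 40
@40: vy [2B, align 2] → 42
@42: z [1B, align 1] → 43
+5 pad (align 8)
@48: state [8B, align 8] → 56
@56: x [3B, align 1] → 59
+5 pad (align 8)
@64: cooldown [8B, align 8] → 72
size 72, align 8
array of 9: 9 × 72 = 648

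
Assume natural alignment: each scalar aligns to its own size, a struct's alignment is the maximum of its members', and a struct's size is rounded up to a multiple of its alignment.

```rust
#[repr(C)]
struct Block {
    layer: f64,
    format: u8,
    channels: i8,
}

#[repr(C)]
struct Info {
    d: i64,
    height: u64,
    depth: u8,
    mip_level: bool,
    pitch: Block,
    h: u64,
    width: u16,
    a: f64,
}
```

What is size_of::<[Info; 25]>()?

1600

Block: layer at 0 (size 8, align 8) → ends 8; format at 8 (size 1, align 1) → ends 9; channels at 9 (size 1, align 1) → ends 10; tail pad 6 to reach multiple of 8; total 16 bytes, alignment 8
d at 0 (size 8, align 8) → ends 8
height at 8 (size 8, align 8) → ends 16
depth at 16 (size 1, align 1) → ends 17
mip_level at 17 (size 1, align 1) → ends 18
pad 6 to align 8 for pitch
pitch at 24 (size 16, align 8) → ends 40
h at 40 (size 8, align 8) → ends 48
width at 48 (size 2, align 2) → ends 50
pad 6 to align 8 for a
a at 56 (size 8, align 8) → ends 64
total 64 bytes, alignment 8
array of 25: 25 × 64 = 1600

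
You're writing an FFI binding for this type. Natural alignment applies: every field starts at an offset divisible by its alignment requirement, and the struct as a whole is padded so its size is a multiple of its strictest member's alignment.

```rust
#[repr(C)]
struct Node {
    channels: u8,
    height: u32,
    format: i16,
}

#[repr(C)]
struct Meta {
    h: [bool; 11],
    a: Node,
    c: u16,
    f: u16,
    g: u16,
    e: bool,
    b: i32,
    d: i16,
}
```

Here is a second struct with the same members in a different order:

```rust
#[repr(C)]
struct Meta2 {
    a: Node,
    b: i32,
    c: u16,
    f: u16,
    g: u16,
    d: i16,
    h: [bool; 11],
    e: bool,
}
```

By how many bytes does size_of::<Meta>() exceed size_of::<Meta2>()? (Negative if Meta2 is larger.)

Node: channels at 0 (size 1, align 1) → ends 1; pad 3 to align 4 for height; height at 4 (size 4, align 4) → ends 8; format at 8 (size 2, align 2) → ends 10; tail pad 2 to reach multiple of 4; total 12 bytes, alignment 4
h at 0 (size 11, align 1) → ends 11
pad 1 to align 4 for a
a at 12 (size 12, align 4) → ends 24
c at 24 (size 2, align 2) → ends 26
f at 26 (size 2, align 2) → ends 28
g at 28 (size 2, align 2) → ends 30
e at 30 (size 1, align 1) → ends 31
pad 1 to align 4 for b
b at 32 (size 4, align 4) → ends 36
d at 36 (size 2, align 2) → ends 38
tail pad 2 to reach multiple of 4
total 40 bytes, alignment 4
— Meta2 —
a at 0 (size 12, align 4) → ends 12
b at 12 (size 4, align 4) → ends 16
c at 16 (size 2, align 2) → ends 18
f at 18 (size 2, align 2) → ends 20
g at 20 (size 2, align 2) → ends 22
d at 22 (size 2, align 2) → ends 24
h at 24 (size 11, align 1) → ends 35
e at 35 (size 1, align 1) → ends 36
total 36 bytes, alignment 4
40 − 36 = 4

4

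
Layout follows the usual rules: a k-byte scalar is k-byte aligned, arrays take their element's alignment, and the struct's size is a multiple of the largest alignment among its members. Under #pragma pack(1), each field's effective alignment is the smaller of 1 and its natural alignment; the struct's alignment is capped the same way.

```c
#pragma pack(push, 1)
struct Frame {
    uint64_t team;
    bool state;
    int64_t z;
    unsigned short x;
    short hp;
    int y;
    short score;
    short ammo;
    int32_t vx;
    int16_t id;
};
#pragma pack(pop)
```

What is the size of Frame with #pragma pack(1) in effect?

35

team at 0 (size 8, align 1) → ends 8
state at 8 (size 1, align 1) → ends 9
z at 9 (size 8, align 1) → ends 17
x at 17 (size 2, align 1) → ends 19
hp at 19 (size 2, align 1) → ends 21
y at 21 (size 4, align 1) → ends 25
score at 25 (size 2, align 1) → ends 27
ammo at 27 (size 2, align 1) → ends 29
vx at 29 (size 4, align 1) → ends 33
id at 33 (size 2, align 1) → ends 35
total 35 bytes, alignment 1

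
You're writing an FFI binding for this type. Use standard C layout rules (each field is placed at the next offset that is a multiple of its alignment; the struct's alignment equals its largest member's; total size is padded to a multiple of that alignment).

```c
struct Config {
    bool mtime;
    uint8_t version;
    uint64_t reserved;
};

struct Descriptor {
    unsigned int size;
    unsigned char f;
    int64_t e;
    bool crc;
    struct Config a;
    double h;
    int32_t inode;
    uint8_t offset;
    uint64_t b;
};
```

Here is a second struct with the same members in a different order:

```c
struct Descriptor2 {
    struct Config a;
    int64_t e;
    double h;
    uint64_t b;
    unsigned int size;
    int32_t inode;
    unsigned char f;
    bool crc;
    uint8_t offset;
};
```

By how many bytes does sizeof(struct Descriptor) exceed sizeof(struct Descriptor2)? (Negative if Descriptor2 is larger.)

8

Config: 0..1  mtime  (1B, 1-aligned); 1..2  version  (1B, 1-aligned); 2..8  -- padding (6B); 8..16  reserved  (8B, 8-aligned); sizeof = 16, alignof = 8
0..4  size  (4B, 4-aligned)
4..5  f  (1B, 1-aligned)
5..8  -- padding (3B)
8..16  e  (8B, 8-aligned)
16..17  crc  (1B, 1-aligned)
17..24  -- padding (7B)
24..40  a  (16B, 8-aligned)
40..48  h  (8B, 8-aligned)
48..52  inode  (4B, 4-aligned)
52..53  offset  (1B, 1-aligned)
53..56  -- padding (3B)
56..64  b  (8B, 8-aligned)
sizeof = 64, alignof = 8
— Descriptor2 —
0..16  a  (16B, 8-aligned)
16..24  e  (8B, 8-aligned)
24..32  h  (8B, 8-aligned)
32..40  b  (8B, 8-aligned)
40..44  size  (4B, 4-aligned)
44..48  inode  (4B, 4-aligned)
48..49  f  (1B, 1-aligned)
49..50  crc  (1B, 1-aligned)
50..51  offset  (1B, 1-aligned)
51..56  -- tail padding (5B)
sizeof = 56, alignof = 8
64 − 56 = 8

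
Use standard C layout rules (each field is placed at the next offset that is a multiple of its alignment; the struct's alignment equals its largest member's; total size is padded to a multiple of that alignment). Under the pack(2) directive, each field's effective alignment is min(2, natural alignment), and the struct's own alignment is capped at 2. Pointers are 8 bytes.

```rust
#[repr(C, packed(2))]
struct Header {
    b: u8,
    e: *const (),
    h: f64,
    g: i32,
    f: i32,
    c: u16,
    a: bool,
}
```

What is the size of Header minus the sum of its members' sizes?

2

b at 0 (size 1, align 1) → ends 1
pad 1 to align 2 for e
e at 2 (size 8, align 2) → ends 10
h at 10 (size 8, align 2) → ends 18
g at 18 (size 4, align 2) → ends 22
f at 22 (size 4, align 2) → ends 26
c at 26 (size 2, align 2) → ends 28
a at 28 (size 1, align 1) → ends 29
tail pad 1 to reach multiple of 2
total 30 bytes, alignment 2
data bytes 28, size 30 → padding 2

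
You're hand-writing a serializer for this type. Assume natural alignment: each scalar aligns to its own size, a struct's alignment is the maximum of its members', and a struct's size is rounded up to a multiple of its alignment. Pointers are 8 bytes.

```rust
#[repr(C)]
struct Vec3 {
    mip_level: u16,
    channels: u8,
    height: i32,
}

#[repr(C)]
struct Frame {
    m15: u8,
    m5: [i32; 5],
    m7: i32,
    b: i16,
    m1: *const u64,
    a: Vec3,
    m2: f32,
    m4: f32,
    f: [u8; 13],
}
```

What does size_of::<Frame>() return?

72 bytes

Vec3: mip_level at 0 (size 2, align 2) → ends 2; channels at 2 (size 1, align 1) → ends 3; pad 1 to align 4 for height; height at 4 (size 4, align 4) → ends 8; total 8 bytes, alignment 4
m15 at 0 (size 1, align 1) → ends 1
pad 3 to align 4 for m5
m5 at 4 (size 20, align 4) → ends 24
m7 at 24 (size 4, align 4) → ends 28
b at 28 (size 2, align 2) → ends 30
pad 2 to align 8 for m1
m1 at 32 (size 8, align 8) → ends 40
a at 40 (size 8, align 4) → ends 48
m2 at 48 (size 4, align 4) → ends 52
m4 at 52 (size 4, align 4) → ends 56
f at 56 (size 13, align 1) → ends 69
tail pad 3 to reach multiple of 8
total 72 bytes, alignment 8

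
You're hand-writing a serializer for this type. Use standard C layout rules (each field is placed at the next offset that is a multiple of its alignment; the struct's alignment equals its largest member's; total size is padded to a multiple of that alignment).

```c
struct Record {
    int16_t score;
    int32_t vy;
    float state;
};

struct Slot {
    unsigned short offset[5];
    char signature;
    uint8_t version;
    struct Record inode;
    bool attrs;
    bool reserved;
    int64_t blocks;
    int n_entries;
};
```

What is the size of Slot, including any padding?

48 bytes

Record: 0..2  score  (2B, 2-aligned); 2..4  -- padding (2B); 4..8  vy  (4B, 4-aligned); 8..12  state  (4B, 4-aligned); sizeof = 12, alignof = 4
0..10  offset  (10B, 2-aligned)
10..11  signature  (1B, 1-aligned)
11..12  version  (1B, 1-aligned)
12..24  inode  (12B, 4-aligned)
24..25  attrs  (1B, 1-aligned)
25..26  reserved  (1B, 1-aligned)
26..32  -- padding (6B)
32..40  blocks  (8B, 8-aligned)
40..44  n_entries  (4B, 4-aligned)
44..48  -- tail padding (4B)
sizeof = 48, alignof = 8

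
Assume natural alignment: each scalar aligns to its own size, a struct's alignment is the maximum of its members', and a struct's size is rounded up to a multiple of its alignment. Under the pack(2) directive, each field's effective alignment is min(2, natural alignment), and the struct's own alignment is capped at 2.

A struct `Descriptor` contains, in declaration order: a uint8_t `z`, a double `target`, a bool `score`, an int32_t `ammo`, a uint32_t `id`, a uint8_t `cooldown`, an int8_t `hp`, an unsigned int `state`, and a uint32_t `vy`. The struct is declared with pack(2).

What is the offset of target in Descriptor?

@0: z [1B, align 1] → 1
+1 pad (align 2)
@2: target [8B, align 2] → 10

2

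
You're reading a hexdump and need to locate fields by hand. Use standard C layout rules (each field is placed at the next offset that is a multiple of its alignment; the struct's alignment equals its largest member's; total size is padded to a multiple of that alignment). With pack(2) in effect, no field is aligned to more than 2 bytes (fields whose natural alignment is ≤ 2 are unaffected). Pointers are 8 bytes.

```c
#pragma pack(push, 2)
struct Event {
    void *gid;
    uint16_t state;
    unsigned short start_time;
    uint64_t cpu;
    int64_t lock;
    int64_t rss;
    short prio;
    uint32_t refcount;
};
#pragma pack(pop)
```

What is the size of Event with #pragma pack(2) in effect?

gid at 0 (size 8, align 2) → ends 8
state at 8 (size 2, align 2) → ends 10
start_time at 10 (size 2, align 2) → ends 12
cpu at 12 (size 8, align 2) → ends 20
lock at 20 (size 8, align 2) → ends 28
rss at 28 (size 8, align 2) → ends 36
prio at 36 (size 2, align 2) → ends 38
refcount at 38 (size 4, align 2) → ends 42
total 42 bytes, alignment 2

42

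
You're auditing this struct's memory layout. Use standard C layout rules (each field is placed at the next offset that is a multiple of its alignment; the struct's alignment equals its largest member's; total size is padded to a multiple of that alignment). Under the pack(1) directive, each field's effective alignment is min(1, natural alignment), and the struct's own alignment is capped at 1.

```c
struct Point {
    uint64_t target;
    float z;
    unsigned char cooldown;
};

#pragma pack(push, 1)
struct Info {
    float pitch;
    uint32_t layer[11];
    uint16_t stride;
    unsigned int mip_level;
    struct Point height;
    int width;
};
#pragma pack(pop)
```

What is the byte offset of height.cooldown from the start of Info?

Point: target at 0 (size 8, align 8) → ends 8; z at 8 (size 4, align 4) → ends 12; cooldown at 12 (size 1, align 1) → ends 13; tail pad 3 to reach multiple of 8; total 16 bytes, alignment 8
pitch at 0 (size 4, align 1) → ends 4
layer at 4 (size 44, align 1) → ends 48
stride at 48 (size 2, align 1) → ends 50
mip_level at 50 (size 4, align 1) → ends 54
height at 54 (size 16, align 1) → ends 70
within Point: cooldown at 12
54 + 12 = 66

66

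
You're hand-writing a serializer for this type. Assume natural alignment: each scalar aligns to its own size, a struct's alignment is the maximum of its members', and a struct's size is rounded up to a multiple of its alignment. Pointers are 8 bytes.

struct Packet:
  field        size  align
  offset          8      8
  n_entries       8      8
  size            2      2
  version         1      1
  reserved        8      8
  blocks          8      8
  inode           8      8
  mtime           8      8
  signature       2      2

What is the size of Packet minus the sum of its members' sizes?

11

0..8  offset  (8B, 8-aligned)
8..16  n_entries  (8B, 8-aligned)
16..18  size  (2B, 2-aligned)
18..19  version  (1B, 1-aligned)
19..24  -- padding (5B)
24..32  reserved  (8B, 8-aligned)
32..40  blocks  (8B, 8-aligned)
40..48  inode  (8B, 8-aligned)
48..56  mtime  (8B, 8-aligned)
56..58  signature  (2B, 2-aligned)
58..64  -- tail padding (6B)
sizeof = 64, alignof = 8
data bytes 53, size 64 → padding 11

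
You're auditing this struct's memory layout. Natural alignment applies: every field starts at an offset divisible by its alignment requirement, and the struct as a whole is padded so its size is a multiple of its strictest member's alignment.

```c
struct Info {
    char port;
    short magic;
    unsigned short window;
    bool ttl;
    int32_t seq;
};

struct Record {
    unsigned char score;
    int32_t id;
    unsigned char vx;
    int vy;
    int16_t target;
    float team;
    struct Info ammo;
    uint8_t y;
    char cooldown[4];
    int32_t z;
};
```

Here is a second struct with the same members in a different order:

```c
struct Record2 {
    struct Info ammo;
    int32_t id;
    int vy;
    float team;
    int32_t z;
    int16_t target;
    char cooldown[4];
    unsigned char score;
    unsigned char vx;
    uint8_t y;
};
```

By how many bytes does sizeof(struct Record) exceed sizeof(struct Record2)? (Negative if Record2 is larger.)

8

Info: @0: port [1B, align 1] → 1; +1 pad (align 2); @2: magic [2B, align 2] → 4; @4: window [2B, align 2] → 6; @6: ttl [1B, align 1] → 7; +1 pad (align 4); @8: seq [4B, align 4] → 12; size 12, align 4
@0: score [1B, align 1] → 1
+3 pad (align 4)
@4: id [4B, align 4] → 8
@8: vx [1B, align 1] → 9
+3 pad (align 4)
@12: vy [4B, align 4] → 16
@16: target [2B, align 2] → 18
+2 pad (align 4)
@20: team [4B, align 4] → 24
@24: ammo [12B, align 4] → 36
@36: y [1B, align 1] → 37
@37: cooldown [4B, align 1] → 41
+3 pad (align 4)
@44: z [4B, align 4] → 48
size 48, align 4
— Record2 —
@0: ammo [12B, align 4] → 12
@12: id [4B, align 4] → 16
@16: vy [4B, align 4] → 20
@20: team [4B, align 4] → 24
@24: z [4B, align 4] → 28
@28: target [2B, align 2] → 30
@30: cooldown [4B, align 1] → 34
@34: score [1B, align 1] → 35
@35: vx [1B, align 1] → 36
@36: y [1B, align 1] → 37
+3 tail pad (align 4)
size 40, align 4
48 − 40 = 8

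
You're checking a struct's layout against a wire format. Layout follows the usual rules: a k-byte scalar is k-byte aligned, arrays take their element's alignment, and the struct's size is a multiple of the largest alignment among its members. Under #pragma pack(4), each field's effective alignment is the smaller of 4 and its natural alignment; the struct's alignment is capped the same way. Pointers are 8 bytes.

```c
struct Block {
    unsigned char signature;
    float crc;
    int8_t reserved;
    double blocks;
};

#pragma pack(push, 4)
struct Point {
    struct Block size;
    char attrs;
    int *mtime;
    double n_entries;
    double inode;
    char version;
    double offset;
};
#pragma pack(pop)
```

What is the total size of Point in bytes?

64

Block: 0..1  signature  (1B, 1-aligned); 1..4  -- padding (3B); 4..8  crc  (4B, 4-aligned); 8..9  reserved  (1B, 1-aligned); 9..16  -- padding (7B); 16..24  blocks  (8B, 8-aligned); sizeof = 24, alignof = 8
0..24  size  (24B, 4-aligned)
24..25  attrs  (1B, 1-aligned)
25..28  -- padding (3B)
28..36  mtime  (8B, 4-aligned)
36..44  n_entries  (8B, 4-aligned)
44..52  inode  (8B, 4-aligned)
52..53  version  (1B, 1-aligned)
53..56  -- padding (3B)
56..64  offset  (8B, 4-aligned)
sizeof = 64, alignof = 4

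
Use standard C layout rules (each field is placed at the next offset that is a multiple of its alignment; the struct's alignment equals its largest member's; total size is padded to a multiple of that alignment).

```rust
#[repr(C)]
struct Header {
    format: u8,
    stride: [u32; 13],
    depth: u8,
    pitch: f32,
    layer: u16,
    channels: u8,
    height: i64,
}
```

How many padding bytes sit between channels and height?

@0: format [1B, align 1] → 1
+3 pad (align 4)
@4: stride [52B, align 4] → 56
@56: depth [1B, align 1] → 57
+3 pad (align 4)
@60: pitch [4B, align 4] → 64
@64: layer [2B, align 2] → 66
@66: channels [1B, align 1] → 67
+5 pad (align 8)
@72: height [8B, align 8] → 80

5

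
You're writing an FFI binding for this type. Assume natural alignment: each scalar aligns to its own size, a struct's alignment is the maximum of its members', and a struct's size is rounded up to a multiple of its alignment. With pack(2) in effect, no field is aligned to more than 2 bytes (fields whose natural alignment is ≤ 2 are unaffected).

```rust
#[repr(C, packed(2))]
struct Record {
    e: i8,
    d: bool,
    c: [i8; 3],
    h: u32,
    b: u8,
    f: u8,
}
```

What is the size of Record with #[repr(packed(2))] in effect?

12

0..1  e  (1B, 1-aligned)
1..2  d  (1B, 1-aligned)
2..5  c  (3B, 1-aligned)
5..6  -- padding (1B)
6..10  h  (4B, 2-aligned)
10..11  b  (1B, 1-aligned)
11..12  f  (1B, 1-aligned)
sizeof = 12, alignof = 2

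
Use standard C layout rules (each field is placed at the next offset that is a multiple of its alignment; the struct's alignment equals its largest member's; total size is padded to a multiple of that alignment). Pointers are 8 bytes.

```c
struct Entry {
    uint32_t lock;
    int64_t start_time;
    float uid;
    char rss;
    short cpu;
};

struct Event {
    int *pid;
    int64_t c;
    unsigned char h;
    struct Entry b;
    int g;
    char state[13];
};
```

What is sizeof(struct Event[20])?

Entry: @0: lock [4B, align 4] → 4; +4 pad (align 8); @8: start_time [8B, align 8] → 16; @16: uid [4B, align 4] → 20; @20: rss [1B, align 1] → 21; +1 pad (align 2); @22: cpu [2B, align 2] → 24; size 24, align 8
@0: pid [8B, align 8] → 8
@8: c [8B, align 8] → 16
@16: h [1B, align 1] → 17
+7 pad (align 8)
@24: b [24B, align 8] → 48
@48: g [4B, align 4] → 52
@52: state [13B, align 1] → 65
+7 tail pad (align 8)
size 72, align 8
array of 20: 20 × 72 = 1440

1440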